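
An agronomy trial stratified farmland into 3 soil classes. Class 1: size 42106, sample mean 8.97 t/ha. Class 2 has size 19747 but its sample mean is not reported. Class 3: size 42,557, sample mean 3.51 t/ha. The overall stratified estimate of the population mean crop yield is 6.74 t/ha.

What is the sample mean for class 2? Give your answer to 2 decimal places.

8.95

Σ Nₕx̄ₕ = N·μ, so 19747·x̄_2 = 104410·6.74 − (42106·8.97 + 42557·3.51).
= 703723.4 − 527065.89 = 176657.51.
x̄_2 = 176657.51 / 19747 = 8.9460... → 8.95.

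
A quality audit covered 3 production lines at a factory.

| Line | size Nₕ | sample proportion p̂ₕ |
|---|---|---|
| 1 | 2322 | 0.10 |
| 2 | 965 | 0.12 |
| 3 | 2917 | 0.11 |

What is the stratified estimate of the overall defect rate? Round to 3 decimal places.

N = 2322 + 965 + 2917 = 6204.
Overall proportion = Σ (Nₕ/N)·p̂ₕ.
Σ Nₕp̂ₕ = 232.2 + 115.8 + 320.87 = 668.87.
668.87 / 6204 = 0.10781... → 0.108.

0.108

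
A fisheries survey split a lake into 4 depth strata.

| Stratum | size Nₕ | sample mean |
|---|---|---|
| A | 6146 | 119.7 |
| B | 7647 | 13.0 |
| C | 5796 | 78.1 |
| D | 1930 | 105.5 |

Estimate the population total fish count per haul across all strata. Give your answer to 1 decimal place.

A: 6146·119.7 = 735676.2
B: 7647·13.0 = 99411
C: 5796·78.1 = 452667.6
D: 1930·105.5 = 203615
τ̂ = Σ Nₕx̄ₕ = 1491369.8.

1491369.8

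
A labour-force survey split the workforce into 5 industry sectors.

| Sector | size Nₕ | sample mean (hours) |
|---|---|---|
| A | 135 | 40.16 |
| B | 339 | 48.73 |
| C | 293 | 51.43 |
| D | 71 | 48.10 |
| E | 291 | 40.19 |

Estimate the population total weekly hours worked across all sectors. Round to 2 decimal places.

A: 135·40.16 = 5421.6
B: 339·48.73 = 16519.47
C: 293·51.43 = 15068.99
D: 71·48.10 = 3415.1
E: 291·40.19 = 11695.29
τ̂ = Σ Nₕx̄ₕ = 52120.45.

52120.45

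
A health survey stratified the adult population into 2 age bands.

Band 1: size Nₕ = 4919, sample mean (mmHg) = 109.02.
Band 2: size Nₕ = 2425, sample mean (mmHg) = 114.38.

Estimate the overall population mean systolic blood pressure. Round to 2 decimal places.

x̄_st = (Σ Nₕx̄ₕ) / (Σ Nₕ) = (4919·109.02 + 2425·114.38) / 7344
= 813640.88 / 7344 = 110.7899... → 110.79.

110.79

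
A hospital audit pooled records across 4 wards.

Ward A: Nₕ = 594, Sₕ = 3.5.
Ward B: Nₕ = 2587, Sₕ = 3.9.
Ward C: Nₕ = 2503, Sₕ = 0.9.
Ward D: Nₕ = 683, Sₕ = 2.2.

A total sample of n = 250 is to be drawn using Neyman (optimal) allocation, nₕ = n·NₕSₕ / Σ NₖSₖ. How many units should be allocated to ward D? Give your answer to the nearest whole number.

24

Σ NₕSₕ = 594·3.5 + 2587·3.9 + 2503·0.9 + 683·2.2 = 15923.6.
Share for D: 1502.6/15923.6 = 0.09436.
n_D = 250 × 0.09436 = 23.591... → 24.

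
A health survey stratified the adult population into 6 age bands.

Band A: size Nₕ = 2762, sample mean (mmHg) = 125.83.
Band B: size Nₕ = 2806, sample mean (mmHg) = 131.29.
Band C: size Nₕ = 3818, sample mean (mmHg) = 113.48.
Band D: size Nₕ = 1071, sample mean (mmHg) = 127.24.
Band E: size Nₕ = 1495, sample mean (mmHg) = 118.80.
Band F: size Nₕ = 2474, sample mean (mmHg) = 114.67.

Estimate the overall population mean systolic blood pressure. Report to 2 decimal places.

121.09

x̄_st = (Σ Nₕx̄ₕ) / (Σ Nₕ) = (2762·125.83 + 2806·131.29 + 3818·113.48 + 1071·127.24 + 1495·118.80 + 2474·114.67) / 14426
= 1746782.46 / 14426 = 121.0857... → 121.09.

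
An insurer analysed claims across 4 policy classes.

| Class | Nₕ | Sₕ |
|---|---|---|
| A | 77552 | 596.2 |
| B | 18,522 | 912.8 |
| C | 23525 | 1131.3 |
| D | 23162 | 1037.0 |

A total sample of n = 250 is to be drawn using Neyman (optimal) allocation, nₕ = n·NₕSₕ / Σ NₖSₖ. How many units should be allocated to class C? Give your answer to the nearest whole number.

Σ NₕSₕ = 77552·596.2 + 18522·912.8 + 23525·1131.3 + 23162·1037.0 = 113776210.5.
Share for C: 26613832.5/113776210.5 = 0.23391.
n_C = 250 × 0.23391 = 58.478... → 58.

58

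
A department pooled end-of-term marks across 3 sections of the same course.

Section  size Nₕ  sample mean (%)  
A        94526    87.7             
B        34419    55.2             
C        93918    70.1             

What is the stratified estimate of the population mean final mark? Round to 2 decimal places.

N = 94526 + 34419 + 93918 = 222863.
The stratified mean weights each stratum mean by its population share Nₕ/N.
Σ Nₕx̄ₕ = 94526·87.7 + 34419·55.2 + 93918·70.1 = 8289930.2 + 1899928.8 + 6583651.8 = 16773510.8.
Divide by N: 16773510.8 / 222863 = 75.2638... → 75.26.

75.26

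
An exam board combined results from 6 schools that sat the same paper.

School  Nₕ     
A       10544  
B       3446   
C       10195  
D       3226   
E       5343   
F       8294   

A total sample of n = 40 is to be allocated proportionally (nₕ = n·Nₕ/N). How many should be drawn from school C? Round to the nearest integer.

10

Share of school C = 10195/41048 = 0.24837.
Allocate 40 × 0.24837 = 9.935... → 10.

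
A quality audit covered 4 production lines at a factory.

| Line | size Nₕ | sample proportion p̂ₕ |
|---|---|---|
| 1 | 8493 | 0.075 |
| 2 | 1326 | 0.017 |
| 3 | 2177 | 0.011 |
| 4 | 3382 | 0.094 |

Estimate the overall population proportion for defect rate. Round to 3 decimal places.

0.065

N = 8493 + 1326 + 2177 + 3382 = 15378.
Overall proportion = Σ (Nₕ/N)·p̂ₕ.
Σ Nₕp̂ₕ = 636.975 + 22.542 + 23.947 + 317.908 = 1001.372.
1001.372 / 15378 = 0.06512... → 0.065.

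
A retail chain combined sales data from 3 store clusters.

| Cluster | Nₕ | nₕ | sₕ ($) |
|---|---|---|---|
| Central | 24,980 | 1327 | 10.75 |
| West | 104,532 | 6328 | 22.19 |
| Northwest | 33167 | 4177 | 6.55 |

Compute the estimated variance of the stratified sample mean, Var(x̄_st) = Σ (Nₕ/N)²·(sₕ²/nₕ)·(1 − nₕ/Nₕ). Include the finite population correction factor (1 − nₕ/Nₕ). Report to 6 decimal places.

0.032501

N = 162679. Term for each stratum: Wₕ²sₕ²/nₕ·(1−nₕ/Nₕ).
Var(x̄_st) = 0.001944293 + 0.030183082 + 0.000373172 = 0.032500547 → 0.032501.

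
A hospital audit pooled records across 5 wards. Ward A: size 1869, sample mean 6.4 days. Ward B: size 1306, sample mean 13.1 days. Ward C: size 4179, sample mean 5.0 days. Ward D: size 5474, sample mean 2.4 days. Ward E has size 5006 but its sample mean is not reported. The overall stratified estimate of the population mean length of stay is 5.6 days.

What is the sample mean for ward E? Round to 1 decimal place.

7.3

Σ Nₕx̄ₕ = N·μ, so 5006·x̄_E = 17834·5.6 − (1869·6.4 + 1306·13.1 + 4179·5.0 + 5474·2.4).
= 99870.4 − 63102.8 = 36767.6.
x̄_E = 36767.6 / 5006 = 7.345... → 7.3.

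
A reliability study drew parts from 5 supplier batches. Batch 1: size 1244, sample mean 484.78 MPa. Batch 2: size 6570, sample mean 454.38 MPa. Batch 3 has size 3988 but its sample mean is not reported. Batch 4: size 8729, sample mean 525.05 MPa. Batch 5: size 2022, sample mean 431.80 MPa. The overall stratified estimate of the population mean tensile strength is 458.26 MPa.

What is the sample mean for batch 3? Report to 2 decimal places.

323.60

N = 1244 + 6570 + 3988 + 8729 + 2022 = 22553.
Overall total = μ·N = 458.26·22553 = 10335137.78.
Subtract the known strata: 1244·484.78 + 6570·454.38 + 8729·525.05 + 2022·431.80 = 9044603.97.
Remaining total for batch 3: 10335137.78 − 9044603.97 = 1290533.81.
Divide by its size: 1290533.81 / 3988 = 323.6043... → 323.60.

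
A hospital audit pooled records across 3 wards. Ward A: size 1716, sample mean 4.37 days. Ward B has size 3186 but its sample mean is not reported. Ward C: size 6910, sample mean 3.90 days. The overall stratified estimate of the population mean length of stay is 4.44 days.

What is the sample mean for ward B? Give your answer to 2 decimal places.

N = 1716 + 3186 + 6910 = 11812.
Overall total = μ·N = 4.44·11812 = 52445.28.
Subtract the known strata: 1716·4.37 + 6910·3.90 = 34447.92.
Remaining total for ward B: 52445.28 − 34447.92 = 17997.36.
Divide by its size: 17997.36 / 3186 = 5.6489... → 5.65.

5.65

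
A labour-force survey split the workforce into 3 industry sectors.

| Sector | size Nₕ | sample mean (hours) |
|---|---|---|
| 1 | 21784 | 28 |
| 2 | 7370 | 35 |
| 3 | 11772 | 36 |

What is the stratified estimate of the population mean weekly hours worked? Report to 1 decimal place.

N = 21784 + 7370 + 11772 = 40926.
Weight each subgroup mean by Nₕ/N and sum.
Σ Nₕx̄ₕ = 21784·28 + 7370·35 + 11772·36 = 609952 + 257950 + 423792 = 1291694.
Divide by N: 1291694 / 40926 = 31.562... → 31.6.

31.6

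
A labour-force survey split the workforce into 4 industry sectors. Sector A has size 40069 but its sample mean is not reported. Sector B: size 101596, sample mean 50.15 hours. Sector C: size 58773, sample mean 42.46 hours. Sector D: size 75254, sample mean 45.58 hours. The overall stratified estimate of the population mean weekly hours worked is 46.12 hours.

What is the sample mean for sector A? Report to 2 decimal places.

N = 40069 + 101596 + 58773 + 75254 = 275692.
Overall total = μ·N = 46.12·275692 = 12714915.04.
Subtract the known strata: 101596·50.15 + 58773·42.46 + 75254·45.58 = 11020618.3.
Remaining total for sector A: 12714915.04 − 11020618.3 = 1694296.74.
Divide by its size: 1694296.74 / 40069 = 42.2845... → 42.28.

42.28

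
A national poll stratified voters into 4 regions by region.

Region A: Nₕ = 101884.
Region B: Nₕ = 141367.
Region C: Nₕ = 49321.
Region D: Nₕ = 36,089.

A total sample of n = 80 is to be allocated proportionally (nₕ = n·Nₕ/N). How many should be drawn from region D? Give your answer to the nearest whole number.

N = 101884 + 141367 + 49321 + 36089 = 328661.
n_D = 80·36089/328661 = 8.784... → 9.

9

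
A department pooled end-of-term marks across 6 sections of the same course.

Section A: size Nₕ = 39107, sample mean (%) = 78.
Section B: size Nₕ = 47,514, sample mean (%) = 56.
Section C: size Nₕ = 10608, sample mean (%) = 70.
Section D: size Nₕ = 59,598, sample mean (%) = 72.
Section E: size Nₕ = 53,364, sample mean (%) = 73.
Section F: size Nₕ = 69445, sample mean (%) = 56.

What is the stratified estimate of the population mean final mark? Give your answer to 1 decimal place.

66.3

x̄_st = (Σ Nₕx̄ₕ) / (Σ Nₕ) = (39107·78 + 47514·56 + 10608·70 + 59598·72 + 53364·73 + 69445·56) / 279636
= 18529238 / 279636 = 66.262... → 66.3.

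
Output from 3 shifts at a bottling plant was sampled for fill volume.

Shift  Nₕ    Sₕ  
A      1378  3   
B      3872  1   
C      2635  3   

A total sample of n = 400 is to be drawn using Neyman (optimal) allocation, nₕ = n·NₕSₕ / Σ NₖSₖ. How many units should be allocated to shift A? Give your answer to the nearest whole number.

104

A: NₕSₕ = 1378·3 = 4134
B: NₕSₕ = 3872·1 = 3872
C: NₕSₕ = 2635·3 = 7905
Σ NₕSₕ = 15911.
n_A = 400·4134/15911 = 103.928... → 104.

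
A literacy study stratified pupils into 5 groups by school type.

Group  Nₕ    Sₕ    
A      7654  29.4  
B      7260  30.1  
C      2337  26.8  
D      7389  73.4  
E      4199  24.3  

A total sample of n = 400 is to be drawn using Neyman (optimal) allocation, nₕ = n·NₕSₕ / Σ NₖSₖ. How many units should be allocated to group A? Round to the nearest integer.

Σ NₕSₕ = 7654·29.4 + 7260·30.1 + 2337·26.8 + 7389·73.4 + 4199·24.3 = 1150573.5.
Share for A: 225027.6/1150573.5 = 0.19558.
n_A = 400 × 0.19558 = 78.231... → 78.

78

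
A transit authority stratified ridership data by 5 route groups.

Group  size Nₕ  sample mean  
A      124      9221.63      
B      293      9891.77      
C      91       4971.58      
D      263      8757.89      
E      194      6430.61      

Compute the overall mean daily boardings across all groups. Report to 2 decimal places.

N = 124 + 293 + 91 + 263 + 194 = 965.
Weight each subgroup mean by Nₕ/N and sum.
Σ Nₕx̄ₕ = 124·9221.63 + 293·9891.77 + 91·4971.58 + 263·8757.89 + 194·6430.61 = 1143482.12 + 2898288.61 + 452413.78 + 2303325.07 + 1247538.34 = 8045047.92.
Divide by N: 8045047.92 / 965 = 8336.8372... → 8336.84.

8336.84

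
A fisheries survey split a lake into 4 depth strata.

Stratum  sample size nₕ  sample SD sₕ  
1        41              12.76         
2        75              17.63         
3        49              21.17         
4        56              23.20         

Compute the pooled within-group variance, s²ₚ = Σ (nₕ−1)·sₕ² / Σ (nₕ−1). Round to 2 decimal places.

371.56

1: (41−1)·12.76² = 40·162.8176 = 6512.704
2: (75−1)·17.63² = 74·310.8169 = 23000.4506
3: (49−1)·21.17² = 48·448.1689 = 21512.1072
4: (56−1)·23.20² = 55·538.24 = 29603.2
Numerator = 80628.4618; denominator = Σ(nₕ−1) = 217.
s²ₚ = 80628.4618/217 = 371.5597... → 371.56.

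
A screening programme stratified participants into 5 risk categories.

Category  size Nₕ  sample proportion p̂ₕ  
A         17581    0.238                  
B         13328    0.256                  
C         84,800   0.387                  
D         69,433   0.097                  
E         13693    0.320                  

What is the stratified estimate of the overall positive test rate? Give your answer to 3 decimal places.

0.259

Wₕ = Nₕ/N with N = 198835: 0.0884, 0.0670, 0.4265, 0.3492, 0.0689.
p̂_st = 0.0884·0.238 + 0.0670·0.256 + 0.4265·0.387 + 0.3492·0.097 + 0.0689·0.320 ≈ 0.25916... → 0.259.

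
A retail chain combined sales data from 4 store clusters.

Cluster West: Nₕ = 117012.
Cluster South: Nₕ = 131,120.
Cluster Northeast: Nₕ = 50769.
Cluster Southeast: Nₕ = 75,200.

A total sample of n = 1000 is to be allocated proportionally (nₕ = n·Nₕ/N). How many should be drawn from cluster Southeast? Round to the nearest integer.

N = 117012 + 131120 + 50769 + 75200 = 374101.
n_Southeast = 1000·75200/374101 = 201.015... → 201.

201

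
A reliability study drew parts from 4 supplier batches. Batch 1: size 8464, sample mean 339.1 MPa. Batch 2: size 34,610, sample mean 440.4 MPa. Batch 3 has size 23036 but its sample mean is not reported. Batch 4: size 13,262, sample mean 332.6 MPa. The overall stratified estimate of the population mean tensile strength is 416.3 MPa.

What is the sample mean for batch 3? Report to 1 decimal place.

456.6

N = 8464 + 34610 + 23036 + 13262 = 79372.
Overall total = μ·N = 416.3·79372 = 33042563.6.
Subtract the known strata: 8464·339.1 + 34610·440.4 + 13262·332.6 = 22523327.6.
Remaining total for batch 3: 33042563.6 − 22523327.6 = 10519236.
Divide by its size: 10519236 / 23036 = 456.643... → 456.6.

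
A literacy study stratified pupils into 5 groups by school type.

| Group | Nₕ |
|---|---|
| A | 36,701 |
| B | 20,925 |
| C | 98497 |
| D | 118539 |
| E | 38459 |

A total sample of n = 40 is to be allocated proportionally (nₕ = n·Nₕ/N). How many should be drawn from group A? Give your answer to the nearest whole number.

N = 36701 + 20925 + 98497 + 118539 + 38459 = 313121.
n_A = 40·36701/313121 = 4.688... → 5.

5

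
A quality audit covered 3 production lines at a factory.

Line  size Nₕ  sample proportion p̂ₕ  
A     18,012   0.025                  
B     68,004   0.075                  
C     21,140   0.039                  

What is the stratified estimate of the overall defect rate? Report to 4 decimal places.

0.0595

N = 18012 + 68004 + 21140 = 107156.
Overall proportion = Σ (Nₕ/N)·p̂ₕ.
Σ Nₕp̂ₕ = 450.3 + 5100.3 + 824.46 = 6375.06.
6375.06 / 107156 = 0.059493... → 0.0595.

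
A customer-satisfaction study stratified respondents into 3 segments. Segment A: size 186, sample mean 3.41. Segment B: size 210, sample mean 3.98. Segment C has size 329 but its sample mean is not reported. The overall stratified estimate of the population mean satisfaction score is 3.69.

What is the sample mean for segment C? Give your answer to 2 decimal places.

3.66

N = 186 + 210 + 329 = 725.
Overall total = μ·N = 3.69·725 = 2675.25.
Subtract the known strata: 186·3.41 + 210·3.98 = 1470.06.
Remaining total for segment C: 2675.25 − 1470.06 = 1205.19.
Divide by its size: 1205.19 / 329 = 3.6632... → 3.66.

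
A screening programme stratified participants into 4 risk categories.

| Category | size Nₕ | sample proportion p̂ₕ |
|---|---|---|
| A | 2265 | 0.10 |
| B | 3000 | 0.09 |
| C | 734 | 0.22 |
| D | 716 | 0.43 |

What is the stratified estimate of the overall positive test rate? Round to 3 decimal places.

0.144

Wₕ = Nₕ/N with N = 6715: 0.3373, 0.4468, 0.1093, 0.1066.
p̂_st = 0.3373·0.10 + 0.4468·0.09 + 0.1093·0.22 + 0.1066·0.43 ≈ 0.14384... → 0.144.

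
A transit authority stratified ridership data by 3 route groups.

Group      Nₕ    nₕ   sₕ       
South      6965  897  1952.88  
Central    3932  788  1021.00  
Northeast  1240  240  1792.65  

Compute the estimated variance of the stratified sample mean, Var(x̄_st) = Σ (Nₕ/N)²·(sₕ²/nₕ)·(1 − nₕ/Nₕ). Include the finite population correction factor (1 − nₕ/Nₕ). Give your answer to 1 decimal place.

N = 12137. Term for each stratum: Wₕ²sₕ²/nₕ·(1−nₕ/Nₕ).
Var(x̄_st) = 1219.8394 + 111.0193 + 112.7142 = 1443.5730 → 1443.6.

1443.6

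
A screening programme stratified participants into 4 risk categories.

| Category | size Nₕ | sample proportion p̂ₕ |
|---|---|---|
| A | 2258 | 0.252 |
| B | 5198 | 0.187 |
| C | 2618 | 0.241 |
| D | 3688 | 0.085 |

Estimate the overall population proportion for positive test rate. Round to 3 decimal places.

N = 2258 + 5198 + 2618 + 3688 = 13762.
Overall proportion = Σ (Nₕ/N)·p̂ₕ.
Σ Nₕp̂ₕ = 569.016 + 972.026 + 630.938 + 313.48 = 2485.46.
2485.46 / 13762 = 0.18060... → 0.181.

0.181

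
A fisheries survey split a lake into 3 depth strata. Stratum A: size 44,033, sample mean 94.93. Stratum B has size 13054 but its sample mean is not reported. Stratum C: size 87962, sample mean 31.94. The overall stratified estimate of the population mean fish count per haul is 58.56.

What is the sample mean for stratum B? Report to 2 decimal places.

Σ Nₕx̄ₕ = N·μ, so 13054·x̄_B = 145049·58.56 − (44033·94.93 + 87962·31.94).
= 8494069.44 − 6989558.97 = 1504510.47.
x̄_B = 1504510.47 / 13054 = 115.2528... → 115.25.

115.25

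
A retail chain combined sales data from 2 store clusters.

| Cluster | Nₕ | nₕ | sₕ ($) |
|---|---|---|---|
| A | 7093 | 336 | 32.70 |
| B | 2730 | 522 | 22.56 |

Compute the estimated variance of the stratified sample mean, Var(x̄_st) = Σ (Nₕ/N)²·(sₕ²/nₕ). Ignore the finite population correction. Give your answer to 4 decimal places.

1.7346

N = 9823; Wₕ = Nₕ/N.
cluster A: (7093/9823)²·32.70²/336 = 1.6593113
cluster B: (2730/9823)²·22.56²/522 = 0.0753086
Sum = 1.7346199 → 1.7346.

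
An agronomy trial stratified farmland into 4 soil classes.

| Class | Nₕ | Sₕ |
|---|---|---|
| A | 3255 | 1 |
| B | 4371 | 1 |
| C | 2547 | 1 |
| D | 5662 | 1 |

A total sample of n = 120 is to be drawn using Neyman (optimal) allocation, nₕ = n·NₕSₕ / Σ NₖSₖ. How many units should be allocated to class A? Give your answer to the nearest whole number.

25

A: NₕSₕ = 3255·1 = 3255
B: NₕSₕ = 4371·1 = 4371
C: NₕSₕ = 2547·1 = 2547
D: NₕSₕ = 5662·1 = 5662
Σ NₕSₕ = 15835.
n_A = 120·3255/15835 = 24.667... → 25.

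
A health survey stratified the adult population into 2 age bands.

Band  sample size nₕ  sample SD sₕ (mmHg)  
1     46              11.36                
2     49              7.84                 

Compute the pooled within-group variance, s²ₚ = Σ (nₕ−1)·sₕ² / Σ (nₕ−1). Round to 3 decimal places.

1: (46−1)·11.36² = 45·129.0496 = 5807.232
2: (49−1)·7.84² = 48·61.4656 = 2950.3488
Numerator = 8757.5808; denominator = Σ(nₕ−1) = 93.
s²ₚ = 8757.5808/93 = 94.16754... → 94.168.

94.168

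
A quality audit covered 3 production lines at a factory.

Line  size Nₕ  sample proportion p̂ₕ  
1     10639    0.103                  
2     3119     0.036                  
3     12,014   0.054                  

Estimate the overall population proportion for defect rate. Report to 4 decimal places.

Wₕ = Nₕ/N with N = 25772: 0.4128, 0.1210, 0.4662.
p̂_st = 0.4128·0.103 + 0.1210·0.036 + 0.4662·0.054 ≈ 0.072049... → 0.0720.

0.0720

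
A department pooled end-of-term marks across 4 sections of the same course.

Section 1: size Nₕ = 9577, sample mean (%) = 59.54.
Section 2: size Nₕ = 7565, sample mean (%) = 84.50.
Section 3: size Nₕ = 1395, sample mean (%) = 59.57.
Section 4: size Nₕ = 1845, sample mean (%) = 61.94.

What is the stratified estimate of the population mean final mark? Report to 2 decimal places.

N = 9577 + 7565 + 1395 + 1845 = 20382.
Weight each subgroup mean by Nₕ/N and sum.
Σ Nₕx̄ₕ = 9577·59.54 + 7565·84.50 + 1395·59.57 + 1845·61.94 = 570214.58 + 639242.5 + 83100.15 + 114279.3 = 1406836.53.
Divide by N: 1406836.53 / 20382 = 69.0235... → 69.02.

69.02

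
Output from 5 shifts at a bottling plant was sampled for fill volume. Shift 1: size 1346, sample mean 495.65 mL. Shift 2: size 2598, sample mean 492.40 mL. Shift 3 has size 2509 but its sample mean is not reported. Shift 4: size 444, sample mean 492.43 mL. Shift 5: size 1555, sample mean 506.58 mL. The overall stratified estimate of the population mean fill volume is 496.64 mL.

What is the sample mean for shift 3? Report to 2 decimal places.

N = 1346 + 2598 + 2509 + 444 + 1555 = 8452.
Overall total = μ·N = 496.64·8452 = 4197601.28.
Subtract the known strata: 1346·495.65 + 2598·492.40 + 444·492.43 + 1555·506.58 = 2952770.92.
Remaining total for shift 3: 4197601.28 − 2952770.92 = 1244830.36.
Divide by its size: 1244830.36 / 2509 = 496.1460... → 496.15.

496.15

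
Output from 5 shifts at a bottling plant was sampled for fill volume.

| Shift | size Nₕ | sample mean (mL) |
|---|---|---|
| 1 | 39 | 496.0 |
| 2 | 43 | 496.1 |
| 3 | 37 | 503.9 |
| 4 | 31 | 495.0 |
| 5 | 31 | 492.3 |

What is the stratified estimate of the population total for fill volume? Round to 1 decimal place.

89926.9

1: 39·496.0 = 19344
2: 43·496.1 = 21332.3
3: 37·503.9 = 18644.3
4: 31·495.0 = 15345
5: 31·492.3 = 15261.3
τ̂ = Σ Nₕx̄ₕ = 89926.9.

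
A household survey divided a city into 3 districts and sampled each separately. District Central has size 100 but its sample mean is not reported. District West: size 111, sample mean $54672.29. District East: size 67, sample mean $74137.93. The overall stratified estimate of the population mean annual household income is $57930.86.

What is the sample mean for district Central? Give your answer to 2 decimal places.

50689.14

Σ Nₕx̄ₕ = N·μ, so 100·x̄_Central = 278·57930.86 − (111·54672.29 + 67·74137.93).
= 16104779.08 − 11035865.5 = 5068913.58.
x̄_Central = 5068913.58 / 100 = 50689.1358 → 50689.14.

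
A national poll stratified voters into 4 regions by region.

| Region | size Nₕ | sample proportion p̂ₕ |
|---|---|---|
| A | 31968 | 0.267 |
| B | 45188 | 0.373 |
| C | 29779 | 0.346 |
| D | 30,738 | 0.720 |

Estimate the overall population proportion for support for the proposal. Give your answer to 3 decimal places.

Wₕ = Nₕ/N with N = 137673: 0.2322, 0.3282, 0.2163, 0.2233.
p̂_st = 0.2322·0.267 + 0.3282·0.373 + 0.2163·0.346 + 0.2233·0.720 ≈ 0.42002... → 0.420.

0.420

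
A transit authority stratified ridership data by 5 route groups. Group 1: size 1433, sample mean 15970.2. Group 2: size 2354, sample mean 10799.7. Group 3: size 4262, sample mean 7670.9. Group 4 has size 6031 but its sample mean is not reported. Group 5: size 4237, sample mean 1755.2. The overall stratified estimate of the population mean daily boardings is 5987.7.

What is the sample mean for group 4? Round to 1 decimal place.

3521.6

N = 1433 + 2354 + 4262 + 6031 + 4237 = 18317.
Overall total = μ·N = 5987.7·18317 = 109676700.9.
Subtract the known strata: 1433·15970.2 + 2354·10799.7 + 4262·7670.9 + 4237·1755.2 = 88437948.6.
Remaining total for group 4: 109676700.9 − 88437948.6 = 21238752.3.
Divide by its size: 21238752.3 / 6031 = 3521.597... → 3521.6.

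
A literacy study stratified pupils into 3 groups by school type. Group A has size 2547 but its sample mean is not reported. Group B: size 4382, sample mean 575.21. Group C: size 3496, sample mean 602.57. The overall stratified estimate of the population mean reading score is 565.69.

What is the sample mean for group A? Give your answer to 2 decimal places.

498.69

Σ Nₕx̄ₕ = N·μ, so 2547·x̄_A = 10425·565.69 − (4382·575.21 + 3496·602.57).
= 5897318.25 − 4627154.94 = 1270163.31.
x̄_A = 1270163.31 / 2547 = 498.6900... → 498.69.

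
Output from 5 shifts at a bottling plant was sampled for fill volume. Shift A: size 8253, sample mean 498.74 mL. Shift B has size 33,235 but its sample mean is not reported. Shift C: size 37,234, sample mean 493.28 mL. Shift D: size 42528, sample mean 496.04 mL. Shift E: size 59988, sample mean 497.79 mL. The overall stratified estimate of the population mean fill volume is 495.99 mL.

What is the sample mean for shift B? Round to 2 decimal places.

495.03

Σ Nₕx̄ₕ = N·μ, so 33235·x̄_B = 181238·495.99 − (8253·498.74 + 37234·493.28 + 42528·496.04 + 59988·497.79).
= 89892235.62 − 73439904.38 = 16452331.24.
x̄_B = 16452331.24 / 33235 = 495.0303... → 495.03.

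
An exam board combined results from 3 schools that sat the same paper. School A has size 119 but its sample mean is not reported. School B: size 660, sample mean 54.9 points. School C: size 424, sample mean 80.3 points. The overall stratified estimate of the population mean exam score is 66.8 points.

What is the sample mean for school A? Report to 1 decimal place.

Σ Nₕx̄ₕ = N·μ, so 119·x̄_A = 1203·66.8 − (660·54.9 + 424·80.3).
= 80360.4 − 70281.2 = 10079.2.
x̄_A = 10079.2 / 119 = 84.699... → 84.7.

84.7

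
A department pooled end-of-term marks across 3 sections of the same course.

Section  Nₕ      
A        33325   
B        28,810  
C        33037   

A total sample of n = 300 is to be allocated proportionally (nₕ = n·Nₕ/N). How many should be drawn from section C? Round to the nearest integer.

Share of section C = 33037/95172 = 0.34713.
Allocate 300 × 0.34713 = 104.139... → 104.

104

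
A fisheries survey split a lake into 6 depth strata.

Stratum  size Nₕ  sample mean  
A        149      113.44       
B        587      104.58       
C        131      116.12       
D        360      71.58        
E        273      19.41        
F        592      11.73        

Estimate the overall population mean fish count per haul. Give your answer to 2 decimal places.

62.87

N = 149 + 587 + 131 + 360 + 273 + 592 = 2092.
Weight each subgroup mean by Nₕ/N and sum.
Σ Nₕx̄ₕ = 149·113.44 + 587·104.58 + 131·116.12 + 360·71.58 + 273·19.41 + 592·11.73 = 16902.56 + 61388.46 + 15211.72 + 25768.8 + 5298.93 + 6944.16 = 131514.63.
Divide by N: 131514.63 / 2092 = 62.8655... → 62.87.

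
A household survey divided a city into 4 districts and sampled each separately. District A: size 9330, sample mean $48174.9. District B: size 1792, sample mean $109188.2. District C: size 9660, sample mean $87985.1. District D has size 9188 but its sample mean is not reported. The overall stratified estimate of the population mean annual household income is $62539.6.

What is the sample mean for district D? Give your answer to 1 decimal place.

41275.4

Σ Nₕx̄ₕ = N·μ, so 9188·x̄_D = 29970·62539.6 − (9330·48174.9 + 1792·109188.2 + 9660·87985.1).
= 1874311812 − 1495073137.4 = 379238674.6.
x̄_D = 379238674.6 / 9188 = 41275.433... → 41275.4.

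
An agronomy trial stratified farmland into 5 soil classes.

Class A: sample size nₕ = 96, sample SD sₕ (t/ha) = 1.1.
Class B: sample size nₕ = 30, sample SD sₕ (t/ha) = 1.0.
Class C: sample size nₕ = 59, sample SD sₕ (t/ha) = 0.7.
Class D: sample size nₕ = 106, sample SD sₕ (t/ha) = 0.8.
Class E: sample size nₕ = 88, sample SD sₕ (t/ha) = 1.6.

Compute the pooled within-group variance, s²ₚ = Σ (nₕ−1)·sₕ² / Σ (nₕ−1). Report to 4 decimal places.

Degrees of freedom: 95 + 29 + 58 + 105 + 87 = 374.
Σ(nₕ−1)sₕ² = 95·1.21 + 29·1 + 58·0.49 + 105·0.64 + 87·2.56 = 462.29.
s²ₚ = 462.29 / 374 = 1.236070... → 1.2361.

1.2361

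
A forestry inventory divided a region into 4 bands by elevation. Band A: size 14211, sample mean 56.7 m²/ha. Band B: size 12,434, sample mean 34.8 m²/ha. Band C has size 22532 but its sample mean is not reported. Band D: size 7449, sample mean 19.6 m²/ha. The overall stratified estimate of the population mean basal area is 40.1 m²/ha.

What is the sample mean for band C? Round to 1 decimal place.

39.3

N = 14211 + 12434 + 22532 + 7449 = 56626.
Overall total = μ·N = 40.1·56626 = 2270702.6.
Subtract the known strata: 14211·56.7 + 12434·34.8 + 7449·19.6 = 1384467.3.
Remaining total for band C: 2270702.6 − 1384467.3 = 886235.3.
Divide by its size: 886235.3 / 22532 = 39.332... → 39.3.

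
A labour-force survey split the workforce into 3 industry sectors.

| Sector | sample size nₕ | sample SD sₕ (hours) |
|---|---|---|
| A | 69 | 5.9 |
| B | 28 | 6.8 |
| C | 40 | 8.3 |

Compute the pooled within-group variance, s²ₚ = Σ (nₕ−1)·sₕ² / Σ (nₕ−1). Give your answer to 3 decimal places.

A: (69−1)·5.9² = 68·34.81 = 2367.08
B: (28−1)·6.8² = 27·46.24 = 1248.48
C: (40−1)·8.3² = 39·68.89 = 2686.71
Numerator = 6302.27; denominator = Σ(nₕ−1) = 134.
s²ₚ = 6302.27/134 = 47.03187... → 47.032.

47.032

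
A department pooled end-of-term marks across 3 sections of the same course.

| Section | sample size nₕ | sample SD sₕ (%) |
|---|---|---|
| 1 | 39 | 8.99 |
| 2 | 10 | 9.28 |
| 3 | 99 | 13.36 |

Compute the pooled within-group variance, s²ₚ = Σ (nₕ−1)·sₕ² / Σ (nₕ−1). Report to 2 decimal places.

Degrees of freedom: 38 + 9 + 98 = 145.
Σ(nₕ−1)sₕ² = 38·80.8201 + 9·86.1184 + 98·178.4896 = 21338.2102.
s²ₚ = 21338.2102 / 145 = 147.1601... → 147.16.

147.16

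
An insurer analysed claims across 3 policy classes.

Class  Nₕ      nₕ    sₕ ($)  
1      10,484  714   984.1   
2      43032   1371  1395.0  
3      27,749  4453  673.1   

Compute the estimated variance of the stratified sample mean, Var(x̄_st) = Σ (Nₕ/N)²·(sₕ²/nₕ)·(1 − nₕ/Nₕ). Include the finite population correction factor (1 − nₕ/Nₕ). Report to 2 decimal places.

416.32

N = 81265. Term for each stratum: Wₕ²sₕ²/nₕ·(1−nₕ/Nₕ).
Var(x̄_st) = 21.03753 + 385.32315 + 9.95928 = 416.31996 → 416.32.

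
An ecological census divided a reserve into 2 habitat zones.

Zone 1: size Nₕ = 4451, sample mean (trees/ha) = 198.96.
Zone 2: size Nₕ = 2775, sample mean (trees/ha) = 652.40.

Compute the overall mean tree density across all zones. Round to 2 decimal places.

N = 4451 + 2775 = 7226.
The stratified mean weights each stratum mean by its population share Nₕ/N.
Σ Nₕx̄ₕ = 4451·198.96 + 2775·652.40 = 885570.96 + 1810410 = 2695980.96.
Divide by N: 2695980.96 / 7226 = 373.0945... → 373.09.

373.09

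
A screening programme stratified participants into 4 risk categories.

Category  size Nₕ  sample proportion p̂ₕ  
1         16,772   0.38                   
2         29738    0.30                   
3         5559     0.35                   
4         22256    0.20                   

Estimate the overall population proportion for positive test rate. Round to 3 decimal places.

Wₕ = Nₕ/N with N = 74325: 0.2257, 0.4001, 0.0748, 0.2994.
p̂_st = 0.2257·0.38 + 0.4001·0.30 + 0.0748·0.35 + 0.2994·0.20 ≈ 0.29185... → 0.292.

0.292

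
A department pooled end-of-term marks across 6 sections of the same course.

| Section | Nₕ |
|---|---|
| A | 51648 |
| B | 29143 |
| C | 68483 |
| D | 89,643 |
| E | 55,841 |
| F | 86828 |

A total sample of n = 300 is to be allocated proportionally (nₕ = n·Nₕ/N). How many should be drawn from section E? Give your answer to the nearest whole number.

44

Share of section E = 55841/381586 = 0.14634.
Allocate 300 × 0.14634 = 43.902... → 44.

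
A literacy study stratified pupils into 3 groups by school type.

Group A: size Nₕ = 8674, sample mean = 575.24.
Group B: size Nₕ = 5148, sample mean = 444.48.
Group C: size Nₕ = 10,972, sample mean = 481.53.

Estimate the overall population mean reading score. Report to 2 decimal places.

506.62

x̄_st = (Σ Nₕx̄ₕ) / (Σ Nₕ) = (8674·575.24 + 5148·444.48 + 10972·481.53) / 24794
= 12561161.96 / 24794 = 506.6210... → 506.62.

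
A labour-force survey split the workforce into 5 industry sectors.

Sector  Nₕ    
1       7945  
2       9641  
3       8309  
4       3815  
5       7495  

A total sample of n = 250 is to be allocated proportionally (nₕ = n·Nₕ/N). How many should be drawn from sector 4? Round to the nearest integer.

N = 7945 + 9641 + 8309 + 3815 + 7495 = 37205.
n_4 = 250·3815/37205 = 25.635... → 26.

26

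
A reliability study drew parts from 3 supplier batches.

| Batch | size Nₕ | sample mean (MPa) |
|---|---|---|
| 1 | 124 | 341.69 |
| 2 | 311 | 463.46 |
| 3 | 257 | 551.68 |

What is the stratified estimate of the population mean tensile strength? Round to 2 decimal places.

N = 692; weights Wₕ = Nₕ/N = (0.1792, 0.4494, 0.3714).
x̄_st = Σ Wₕ·x̄ₕ = 0.1792·341.69 + 0.4494·463.46 + 0.3714·551.68 ≈ 474.4037...
→ 474.40.

474.40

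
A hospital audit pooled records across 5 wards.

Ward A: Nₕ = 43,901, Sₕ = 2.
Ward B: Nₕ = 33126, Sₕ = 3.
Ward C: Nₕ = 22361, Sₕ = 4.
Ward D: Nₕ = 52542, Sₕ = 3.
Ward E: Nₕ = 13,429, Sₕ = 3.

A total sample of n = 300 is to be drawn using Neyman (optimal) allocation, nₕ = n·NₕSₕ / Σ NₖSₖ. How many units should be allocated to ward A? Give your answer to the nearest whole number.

A: NₕSₕ = 43901·2 = 87802
B: NₕSₕ = 33126·3 = 99378
C: NₕSₕ = 22361·4 = 89444
D: NₕSₕ = 52542·3 = 157626
E: NₕSₕ = 13429·3 = 40287
Σ NₕSₕ = 474537.
n_A = 300·87802/474537 = 55.508... → 56.

56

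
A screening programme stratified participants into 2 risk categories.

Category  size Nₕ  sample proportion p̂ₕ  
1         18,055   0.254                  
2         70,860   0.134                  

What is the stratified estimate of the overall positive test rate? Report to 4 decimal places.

N = 18055 + 70860 = 88915.
Overall proportion = Σ (Nₕ/N)·p̂ₕ.
Σ Nₕp̂ₕ = 4585.97 + 9495.24 = 14081.21.
14081.21 / 88915 = 0.158367... → 0.1584.

0.1584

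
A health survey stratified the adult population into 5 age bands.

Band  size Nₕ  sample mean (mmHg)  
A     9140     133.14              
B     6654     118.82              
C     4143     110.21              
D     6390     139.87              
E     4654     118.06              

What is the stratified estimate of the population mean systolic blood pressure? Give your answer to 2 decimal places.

x̄_st = (Σ Nₕx̄ₕ) / (Σ Nₕ) = (9140·133.14 + 6654·118.82 + 4143·110.21 + 6390·139.87 + 4654·118.06) / 30981
= 3907348.45 / 30981 = 126.1208... → 126.12.

126.12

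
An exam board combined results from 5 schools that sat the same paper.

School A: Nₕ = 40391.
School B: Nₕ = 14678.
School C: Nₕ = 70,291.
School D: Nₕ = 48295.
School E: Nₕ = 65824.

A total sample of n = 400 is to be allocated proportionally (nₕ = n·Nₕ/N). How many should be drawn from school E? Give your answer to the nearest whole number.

110

Share of school E = 65824/239479 = 0.27486.
Allocate 400 × 0.27486 = 109.945... → 110.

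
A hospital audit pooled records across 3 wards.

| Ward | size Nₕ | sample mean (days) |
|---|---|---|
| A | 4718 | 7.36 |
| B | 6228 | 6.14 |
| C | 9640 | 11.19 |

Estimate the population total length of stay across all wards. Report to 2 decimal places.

Population total = Σ Nₕ·x̄ₕ (each stratum's size times its mean).
4718·7.36 + 6228·6.14 + 9640·11.19 = 34724.48 + 38239.92 + 107871.6 = 180836.00.

180836.00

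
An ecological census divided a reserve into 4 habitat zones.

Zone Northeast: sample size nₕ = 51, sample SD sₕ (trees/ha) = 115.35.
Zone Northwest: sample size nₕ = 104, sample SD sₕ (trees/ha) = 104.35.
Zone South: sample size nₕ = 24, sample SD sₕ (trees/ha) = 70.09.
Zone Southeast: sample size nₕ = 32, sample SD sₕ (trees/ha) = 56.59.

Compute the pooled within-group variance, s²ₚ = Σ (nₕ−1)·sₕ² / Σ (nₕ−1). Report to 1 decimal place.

9657.5

Northeast: (51−1)·115.35² = 50·13305.6225 = 665281.125
Northwest: (104−1)·104.35² = 103·10888.9225 = 1121559.0175
South: (24−1)·70.09² = 23·4912.6081 = 112989.9863
Southeast: (32−1)·56.59² = 31·3202.4281 = 99275.2711
Numerator = 1999105.3999; denominator = Σ(nₕ−1) = 207.
s²ₚ = 1999105.3999/207 = 9657.514... → 9657.5.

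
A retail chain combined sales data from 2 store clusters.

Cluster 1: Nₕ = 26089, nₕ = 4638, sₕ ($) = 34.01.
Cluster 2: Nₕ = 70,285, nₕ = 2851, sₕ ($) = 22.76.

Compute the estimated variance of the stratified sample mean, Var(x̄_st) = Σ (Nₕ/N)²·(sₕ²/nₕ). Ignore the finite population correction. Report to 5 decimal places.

N = 96374. Term for each stratum: Wₕ²sₕ²/nₕ.
Var(x̄_st) = 0.01827585 + 0.09663909 = 0.11491494 → 0.11491.

0.11491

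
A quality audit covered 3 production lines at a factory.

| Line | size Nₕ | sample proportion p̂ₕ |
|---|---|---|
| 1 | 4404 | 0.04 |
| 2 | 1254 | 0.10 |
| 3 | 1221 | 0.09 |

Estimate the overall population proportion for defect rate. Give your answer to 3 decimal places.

0.060

N = 4404 + 1254 + 1221 = 6879.
Overall proportion = Σ (Nₕ/N)·p̂ₕ.
Σ Nₕp̂ₕ = 176.16 + 125.4 + 109.89 = 411.45.
411.45 / 6879 = 0.05981... → 0.060.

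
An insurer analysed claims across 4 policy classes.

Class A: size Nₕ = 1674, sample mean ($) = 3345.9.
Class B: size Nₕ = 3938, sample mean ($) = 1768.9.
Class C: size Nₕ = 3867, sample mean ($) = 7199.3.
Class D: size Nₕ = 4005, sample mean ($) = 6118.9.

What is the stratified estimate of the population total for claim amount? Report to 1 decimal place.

64912852.4

Population total = Σ Nₕ·x̄ₕ (each stratum's size times its mean).
1674·3345.9 + 3938·1768.9 + 3867·7199.3 + 4005·6118.9 = 5601036.6 + 6965928.2 + 27839693.1 + 24506194.5 = 64912852.4.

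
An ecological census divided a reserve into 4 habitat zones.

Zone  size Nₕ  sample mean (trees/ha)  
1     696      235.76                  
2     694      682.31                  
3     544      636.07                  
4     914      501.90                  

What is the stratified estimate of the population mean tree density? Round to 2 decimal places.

N = 2848; weights Wₕ = Nₕ/N = (0.2444, 0.2437, 0.1910, 0.3209).
x̄_st = Σ Wₕ·x̄ₕ = 0.2444·235.76 + 0.2437·682.31 + 0.1910·636.07 + 0.3209·501.90 ≈ 506.4504...
→ 506.45.

506.45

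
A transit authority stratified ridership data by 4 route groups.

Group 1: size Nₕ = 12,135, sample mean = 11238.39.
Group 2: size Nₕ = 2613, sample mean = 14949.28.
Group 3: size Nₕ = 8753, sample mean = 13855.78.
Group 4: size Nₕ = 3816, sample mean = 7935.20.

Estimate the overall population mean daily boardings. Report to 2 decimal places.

N = 27317; weights Wₕ = Nₕ/N = (0.4442, 0.0957, 0.3204, 0.1397).
x̄_st = Σ Wₕ·x̄ₕ = 0.4442·11238.39 + 0.0957·14949.28 + 0.3204·13855.78 + 0.1397·7935.20 ≈ 11970.5933...
→ 11970.59.

11970.59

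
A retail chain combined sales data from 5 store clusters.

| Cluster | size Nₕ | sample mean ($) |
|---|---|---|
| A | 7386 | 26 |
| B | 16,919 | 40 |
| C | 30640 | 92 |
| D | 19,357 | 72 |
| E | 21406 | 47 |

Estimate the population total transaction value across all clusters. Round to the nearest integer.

6087462

Estimate total by summing Nₕ·x̄ₕ over strata.
7386·26 + 16919·40 + 30640·92 + 19357·72 + 21406·47 = 192036 + 676760 + 2818880 + 1393704 + 1006082 = 6087462.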